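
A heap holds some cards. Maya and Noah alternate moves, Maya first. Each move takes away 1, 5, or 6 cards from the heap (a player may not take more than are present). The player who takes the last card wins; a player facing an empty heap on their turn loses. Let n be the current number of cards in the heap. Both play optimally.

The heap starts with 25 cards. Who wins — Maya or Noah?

Maya wins.

Work bottom-up. With no move the player to move loses. Otherwise the position is W if at least one move leads to an L position for the opponent, and L if every move leads to a W.
n=0: no move → L
n=1: reaches L-position 0 → W
n=2: only reaches 1(W), which is W → L
n=3: reaches L-position 2 → W
n=4: only reaches 3(W), which is W → L
n=5: reaches L-position 4 → W
n=6: reaches L-position 0 → W
n=7: reaches L-position 2 → W
n=8: reaches L-position 2 → W
n=9: reaches L-position 4 → W
n=10: reaches L-position 4 → W
n=11: only reaches 10(W), 6(W), 5(W), all W → L
n=12: reaches L-position 11 → W
n=13: only reaches 12(W), 8(W), 7(W), all W → L
n=14: reaches L-position 13 → W
n=15: only reaches 14(W), 10(W), 9(W), all W → L
n=16: reaches L-position 15 → W
n=17: reaches L-position 11 → W
n=18: reaches L-position 13 → W
n=19: reaches L-position 13 → W
n=20: reaches L-position 15 → W
n=21: reaches L-position 15 → W
n=22: only reaches 21(W), 17(W), 16(W), all W → L
n=23: reaches L-position 22 → W
n=24: only reaches 23(W), 19(W), 18(W), all W → L
n=25: reaches L-position 24 → W
From 25 Maya can remove 1, leaving 24, reaching an L position.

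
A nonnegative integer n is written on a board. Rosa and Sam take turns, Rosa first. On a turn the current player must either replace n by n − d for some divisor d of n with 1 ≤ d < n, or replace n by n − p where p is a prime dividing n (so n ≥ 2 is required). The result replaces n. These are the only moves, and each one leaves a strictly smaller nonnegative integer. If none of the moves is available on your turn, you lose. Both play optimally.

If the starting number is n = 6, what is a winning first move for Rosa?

Compute win/loss labels from the base case upward. A position with no move is L. Any other position is W if it can reach an L in one move, else L.
n=0: no move → L
n=1: no move → L
n=2: →0(L), so W
n=3: →0(L), so W
n=4: →2(W), 3(W) — all W, so L
n=5: →0(L), so W
n=6: →4(L), so W
From 6, the L positions reachable in one move are: 4.

Move to 4.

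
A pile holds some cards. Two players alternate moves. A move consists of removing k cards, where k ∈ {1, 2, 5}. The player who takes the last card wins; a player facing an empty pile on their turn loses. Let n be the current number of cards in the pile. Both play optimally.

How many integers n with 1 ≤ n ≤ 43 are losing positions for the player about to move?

Classify positions by backward induction: terminal positions (no move available) are L. From any other position, the mover wins iff some move reaches an L.
n=0: no move → L
n=1: →0(L), so W
n=2: →0(L), so W
n=3: →2(W), 1(W) — all W, so L
n=4: →3(L), so W
n=5: →3(L), so W
n=6: →5(W), 4(W), 1(W) — all W, so L
n=7: →6(L), so W
n=8: →6(L), so W
n=9: →8(W), 7(W), 4(W) — all W, so L
n=10: →9(L), so W
n=11: →9(L), so W
n=12: →11(W), 10(W), 7(W) — all W, so L
n=13: →12(L), so W
n=14: →12(L), so W
n=15: →14(W), 13(W), 10(W) — all W, so L
n=16: →15(L), so W
n=17: →15(L), so W
n=18: →17(W), 16(W), 13(W) — all W, so L
n=19: →18(L), so W
n=20: →18(L), so W
n=21: →20(W), 19(W), 16(W) — all W, so L
n=22: →21(L), so W
n=23: →21(L), so W
n=24: →23(W), 22(W), 19(W) — all W, so L
n=25: →24(L), so W
n=26: →24(L), so W
n=27: →26(W), 25(W), 22(W) — all W, so L
n=28: →27(L), so W
n=29: →27(L), so W
n=30: →29(W), 28(W), 25(W) — all W, so L
n=31: →30(L), so W
n=32: →30(L), so W
n=33: →32(W), 31(W), 28(W) — all W, so L
n=34: →33(L), so W
n=35: →33(L), so W
n=36: →35(W), 34(W), 31(W) — all W, so L
n=37: →36(L), so W
n=38: →36(L), so W
n=39: →38(W), 37(W), 34(W) — all W, so L
n=40: →39(L), so W
n=41: →39(L), so W
n=42: →41(W), 40(W), 37(W) — all W, so L
n=43: →42(L), so W
L entries with 1 ≤ n ≤ 43 (n=0 is outside the asked range and is not counted): n = 3, 6, 9, 12, 15, 18, 21, 24, 27, 30, 33, 36, 39, 42; that makes 14.

14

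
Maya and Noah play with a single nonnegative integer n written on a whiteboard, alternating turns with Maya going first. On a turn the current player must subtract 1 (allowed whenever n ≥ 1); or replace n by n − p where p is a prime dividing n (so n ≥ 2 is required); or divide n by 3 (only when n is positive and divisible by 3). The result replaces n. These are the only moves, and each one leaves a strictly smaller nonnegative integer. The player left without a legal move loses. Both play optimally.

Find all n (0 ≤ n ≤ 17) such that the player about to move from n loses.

0, 4, 8, 14

Classify positions by backward induction: terminal positions (no move available) are L. From any other position, the mover wins iff some move reaches an L.
n=0: no move → L
n=1: can move to 0, which is L ⇒ W
n=2: can move to 0, which is L ⇒ W
n=3: can move to 0, which is L ⇒ W
n=4: moves to 2(W), 3(W); every one is W ⇒ L
n=5: can move to 0, which is L ⇒ W
n=6: can move to 4, which is L ⇒ W
n=7: can move to 0, which is L ⇒ W
n=8: moves to 6(W), 7(W); every one is W ⇒ L
n=9: can move to 8, which is L ⇒ W
n=10: can move to 8, which is L ⇒ W
n=11: can move to 0, which is L ⇒ W
n=12: can move to 4, which is L ⇒ W
n=13: can move to 0, which is L ⇒ W
n=14: moves to 7(W), 12(W), 13(W); every one is W ⇒ L
n=15: can move to 14, which is L ⇒ W
n=16: can move to 14, which is L ⇒ W
n=17: can move to 0, which is L ⇒ W
Reading off the rows marked L gives the requested list; there are 4 such values of n.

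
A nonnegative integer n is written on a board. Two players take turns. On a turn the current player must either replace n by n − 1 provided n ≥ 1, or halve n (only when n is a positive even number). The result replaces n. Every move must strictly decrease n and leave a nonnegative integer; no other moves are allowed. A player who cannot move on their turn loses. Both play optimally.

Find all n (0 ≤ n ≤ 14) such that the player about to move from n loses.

Classify positions by backward induction: terminal positions (no move available) are L. From any other position, the mover wins iff some move reaches an L.
n=0: no move → L
n=1: can move to 0, which is L ⇒ W
n=2: the only move is to 1(W), a W ⇒ L
n=3: can move to 2, which is L ⇒ W
n=4: can move to 2, which is L ⇒ W
n=5: the only move is to 4(W), a W ⇒ L
n=6: can move to 5, which is L ⇒ W
n=7: the only move is to 6(W), a W ⇒ L
n=8: can move to 7, which is L ⇒ W
n=9: the only move is to 8(W), a W ⇒ L
n=10: can move to 5, which is L ⇒ W
n=11: the only move is to 10(W), a W ⇒ L
n=12: can move to 11, which is L ⇒ W
n=13: the only move is to 12(W), a W ⇒ L
n=14: can move to 7, which is L ⇒ W
Reading off the rows marked L gives the requested list; there are 7 such values of n.

0, 2, 5, 7, 9, 11, 13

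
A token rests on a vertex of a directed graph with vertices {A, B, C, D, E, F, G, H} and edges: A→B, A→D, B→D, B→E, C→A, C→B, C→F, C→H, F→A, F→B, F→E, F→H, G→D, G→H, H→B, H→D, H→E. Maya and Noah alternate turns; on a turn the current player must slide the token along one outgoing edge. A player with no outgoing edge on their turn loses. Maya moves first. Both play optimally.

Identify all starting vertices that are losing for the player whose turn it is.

Label each position W (a win for the player to move) or L (a loss). A position with no legal move is L; any other position is W exactly when some move reaches an L, and L when every move reaches a W.
Every edge goes from a vertex to one that appears earlier in the order D, E, B, H, A, F, G, C, so processing vertices in that order labels each vertex after all of its successors.
D: no outgoing edge → L
E: no outgoing edge → L
B: reaches L-position E → W
H: reaches L-position E → W
A: reaches L-position D → W
F: reaches L-position E → W
G: reaches L-position D → W
C: only reaches F(W), A(W), H(W), B(W), all W → L
Reading off the rows marked L gives the requested list; there are 3 such vertices.

C, D, E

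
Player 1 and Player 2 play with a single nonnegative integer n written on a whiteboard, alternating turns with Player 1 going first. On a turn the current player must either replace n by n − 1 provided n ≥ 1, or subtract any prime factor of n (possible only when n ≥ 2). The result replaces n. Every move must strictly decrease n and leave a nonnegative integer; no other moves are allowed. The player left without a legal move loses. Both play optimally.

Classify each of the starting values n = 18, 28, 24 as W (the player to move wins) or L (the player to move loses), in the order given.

Label each position W (a win for the player to move) or L (a loss). A position with no legal move is L; any other position is W exactly when some move reaches an L, and L when every move reaches a W.
n=0: no move → L
n=1: reaches L-position 0 → W
n=2: reaches L-position 0 → W
n=3: reaches L-position 0 → W
n=4: only reaches 2(W), 3(W), all W → L
n=5: reaches L-position 0 → W
n=6: reaches L-position 4 → W
n=7: reaches L-position 0 → W
n=8: only reaches 6(W), 7(W), all W → L
n=9: reaches L-position 8 → W
n=10: reaches L-position 8 → W
n=11: reaches L-position 0 → W
n=12: only reaches 9(W), 10(W), 11(W), all W → L
n=13: reaches L-position 0 → W
n=14: reaches L-position 12 → W
n=15: reaches L-position 12 → W
n=16: only reaches 14(W), 15(W), all W → L
n=17: reaches L-position 0 → W
n=18: reaches L-position 16 → W
n=19: reaches L-position 0 → W
n=20: only reaches 15(W), 18(W), 19(W), all W → L
n=21: reaches L-position 20 → W
n=22: reaches L-position 20 → W
n=23: reaches L-position 0 → W
n=24: only reaches 21(W), 22(W), 23(W), all W → L
n=25: reaches L-position 20 → W
n=26: reaches L-position 24 → W
n=27: reaches L-position 24 → W
n=28: only reaches 21(W), 26(W), 27(W), all W → L

18: W, 28: L, 24: L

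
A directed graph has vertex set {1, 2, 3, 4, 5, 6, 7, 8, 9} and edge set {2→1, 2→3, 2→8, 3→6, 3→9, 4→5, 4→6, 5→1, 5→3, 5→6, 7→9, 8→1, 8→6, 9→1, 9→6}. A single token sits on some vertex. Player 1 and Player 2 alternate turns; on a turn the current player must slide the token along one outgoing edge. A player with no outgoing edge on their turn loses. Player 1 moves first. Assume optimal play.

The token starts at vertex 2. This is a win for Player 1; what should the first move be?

Move to 1.

Label each position W (a win for the player to move) or L (a loss). A position with no legal move is L; any other position is W exactly when some move reaches an L, and L when every move reaches a W.
Every edge goes from a vertex to one that appears earlier in the order 6, 1, 8, 9, 3, 2, 7, 5, 4, so processing vertices in that order labels each vertex after all of its successors.
6: no outgoing edge → L
1: no outgoing edge → L
8: W (go to 1, an L position)
9: W (go to 1, an L position)
3: W (go to 6, an L position)
2: W (go to 1, an L position)
7: L (sole option 9(W) is W)
5: W (go to 1, an L position)
4: W (go to 6, an L position)
From 2, the L positions reachable in one move are: 1.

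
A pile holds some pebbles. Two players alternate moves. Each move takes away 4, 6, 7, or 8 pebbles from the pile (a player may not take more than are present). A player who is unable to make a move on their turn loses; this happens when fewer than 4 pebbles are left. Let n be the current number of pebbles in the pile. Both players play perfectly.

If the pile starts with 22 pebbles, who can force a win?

The first player wins.

Positions with no move are L. A position that does have a move is losing for the player to move precisely when every available move leads to a winning position for the opponent. Fill in the labels:
n=0: no move → L
n=1: no move → L
n=2: no move → L
n=3: no move → L
n=4: W (go to 0, an L position)
n=5: W (go to 1, an L position)
n=6: W (go to 2, an L position)
n=7: W (go to 3, an L position)
n=8: W (go to 2, an L position)
n=9: W (go to 3, an L position)
n=10: W (go to 3, an L position)
n=11: W (go to 3, an L position)
n=12: L (options 8(W), 6(W), 5(W), 4(W) are all W)
n=13: L (options 9(W), 7(W), 6(W), 5(W) are all W)
n=14: L (options 10(W), 8(W), 7(W), 6(W) are all W)
n=15: L (options 11(W), 9(W), 8(W), 7(W) are all W)
n=16: W (go to 12, an L position)
n=17: W (go to 13, an L position)
n=18: W (go to 14, an L position)
n=19: W (go to 15, an L position)
n=20: W (go to 14, an L position)
n=21: W (go to 15, an L position)
n=22: W (go to 15, an L position)
From 22 the player to move can remove 7, leaving 15, reaching an L position.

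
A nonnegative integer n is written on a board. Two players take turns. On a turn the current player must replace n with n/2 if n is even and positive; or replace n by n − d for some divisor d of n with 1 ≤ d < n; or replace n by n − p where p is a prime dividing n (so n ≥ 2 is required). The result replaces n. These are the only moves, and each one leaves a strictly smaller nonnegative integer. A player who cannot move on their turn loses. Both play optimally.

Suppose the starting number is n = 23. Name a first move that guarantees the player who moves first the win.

Build the W/L table. Terminal = L. A non-terminal position is W if it has a move to some L; otherwise it is L.
n=0: no move → L
n=1: no move → L
n=2: can move to 0, which is L ⇒ W
n=3: can move to 0, which is L ⇒ W
n=4: moves to 2(W), 3(W); every one is W ⇒ L
n=5: can move to 0, which is L ⇒ W
n=6: can move to 4, which is L ⇒ W
n=7: can move to 0, which is L ⇒ W
n=8: can move to 4, which is L ⇒ W
n=9: moves to 6(W), 8(W); every one is W ⇒ L
n=10: can move to 9, which is L ⇒ W
n=11: can move to 0, which is L ⇒ W
n=12: can move to 9, which is L ⇒ W
n=13: can move to 0, which is L ⇒ W
n=14: moves to 7(W), 12(W), 13(W); every one is W ⇒ L
n=15: can move to 14, which is L ⇒ W
n=16: can move to 14, which is L ⇒ W
n=17: can move to 0, which is L ⇒ W
n=18: can move to 9, which is L ⇒ W
n=19: can move to 0, which is L ⇒ W
n=20: moves to 10(W), 15(W), 16(W), 18(W), 19(W); every one is W ⇒ L
n=21: can move to 14, which is L ⇒ W
n=22: can move to 20, which is L ⇒ W
n=23: can move to 0, which is L ⇒ W
From 23, the L positions reachable in one move are: 0.

Move to 0.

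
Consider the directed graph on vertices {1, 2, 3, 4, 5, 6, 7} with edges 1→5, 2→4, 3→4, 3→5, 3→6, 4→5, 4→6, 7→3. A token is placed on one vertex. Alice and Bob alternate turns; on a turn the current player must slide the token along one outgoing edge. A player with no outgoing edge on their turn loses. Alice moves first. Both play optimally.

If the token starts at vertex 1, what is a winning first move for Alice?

Classify positions by backward induction: terminal positions (no move available) are L. From any other position, the mover wins iff some move reaches an L.
Every edge goes from a vertex to one that appears earlier in the order 6, 5, 4, 3, 1, 7, 2, so processing vertices in that order labels each vertex after all of its successors.
6: no outgoing edge → L
5: no outgoing edge → L
4: W (go to 5, an L position)
3: W (go to 5, an L position)
1: W (go to 5, an L position)
7: L (sole option 3(W) is W)
2: L (sole option 4(W) is W)
From 1, the L positions reachable in one move are: 5.

Move to 5.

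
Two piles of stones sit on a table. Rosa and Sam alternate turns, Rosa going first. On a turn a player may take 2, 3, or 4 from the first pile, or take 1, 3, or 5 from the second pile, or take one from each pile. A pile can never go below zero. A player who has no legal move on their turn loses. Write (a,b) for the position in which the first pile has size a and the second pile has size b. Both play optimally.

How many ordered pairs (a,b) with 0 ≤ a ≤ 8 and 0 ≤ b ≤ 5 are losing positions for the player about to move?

18

Work bottom-up. With no move the player to move loses. Otherwise the position is W if at least one move leads to an L position for the opponent, and L if every move leads to a W.
Every move lowers a or b (never raises either), so fill the grid row by row in increasing a, and left to right within a row: each cell's successors are then already labelled.
      b=0  b=1  b=2  b=3  b=4  b=5
a=0:    L    W    L    W    L    W
a=1:    L    W    L    W    L    W
a=2:    W    W    W    W    W    W
a=3:    W    L    W    L    W    L
a=4:    W    L    W    L    W    L
a=5:    W    W    W    W    W    W
a=6:    L    W    L    W    L    W
a=7:    L    W    L    W    L    W
a=8:    W    W    W    W    W    W
Cells with no legal move (terminal, hence L): (0,0), (1,0).
The remaining L cells, each justified by listing all of its moves:
(0,2): →(0,1)(W) only, which is W, so L
(0,4): →(0,3)(W), (0,1)(W) — all W, so L
(1,2): →(1,1)(W), (0,1)(W) — all W, so L
(1,4): →(1,3)(W), (1,1)(W), (0,3)(W) — all W, so L
(3,1): →(1,1)(W), (0,1)(W), (3,0)(W), (2,0)(W) — all W, so L
(3,3): →(1,3)(W), (0,3)(W), (3,2)(W), (3,0)(W), (2,2)(W) — all W, so L
(3,5): →(1,5)(W), (0,5)(W), (3,4)(W), (3,2)(W), (3,0)(W), (2,4)(W) — all W, so L
(4,1): →(2,1)(W), (1,1)(W), (0,1)(W), (4,0)(W), (3,0)(W) — all W, so L
(4,3): →(2,3)(W), (1,3)(W), (0,3)(W), (4,2)(W), (4,0)(W), (3,2)(W) — all W, so L
(4,5): →(2,5)(W), (1,5)(W), (0,5)(W), (4,4)(W), (4,2)(W), (4,0)(W), (3,4)(W) — all W, so L
(6,0): →(4,0)(W), (3,0)(W), (2,0)(W) — all W, so L
(6,2): →(4,2)(W), (3,2)(W), (2,2)(W), (6,1)(W), (5,1)(W) — all W, so L
(6,4): →(4,4)(W), (3,4)(W), (2,4)(W), (6,3)(W), (6,1)(W), (5,3)(W) — all W, so L
(7,0): →(5,0)(W), (4,0)(W), (3,0)(W) — all W, so L
(7,2): →(5,2)(W), (4,2)(W), (3,2)(W), (7,1)(W), (6,1)(W) — all W, so L
(7,4): →(5,4)(W), (4,4)(W), (3,4)(W), (7,3)(W), (7,1)(W), (6,3)(W) — all W, so L
Every other cell has at least one move into one of the L cells above, so it is W.
L cells per row: a=0: 3, a=1: 3, a=2: 0, a=3: 3, a=4: 3, a=5: 0, a=6: 3, a=7: 3, a=8: 0; total 18.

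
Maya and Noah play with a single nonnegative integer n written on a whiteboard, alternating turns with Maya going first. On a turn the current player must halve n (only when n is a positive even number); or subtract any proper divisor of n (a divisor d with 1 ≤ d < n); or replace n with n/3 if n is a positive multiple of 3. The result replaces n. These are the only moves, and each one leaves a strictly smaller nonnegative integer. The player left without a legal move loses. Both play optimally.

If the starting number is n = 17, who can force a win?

Noah wins.

Use the standard recursion: the mover loses at a terminal position; elsewhere, the mover wins exactly when some move hands the opponent an L position.
n=0: no move → L
n=1: no move → L
n=2: reaches L-position 1 → W
n=3: reaches L-position 1 → W
n=4: only reaches 2(W), 3(W), all W → L
n=5: reaches L-position 4 → W
n=6: reaches L-position 4 → W
n=7: only reaches 6(W), which is W → L
n=8: reaches L-position 4 → W
n=9: only reaches 3(W), 6(W), 8(W), all W → L
n=10: reaches L-position 9 → W
n=11: only reaches 10(W), which is W → L
n=12: reaches L-position 4 → W
n=13: only reaches 12(W), which is W → L
n=14: reaches L-position 7 → W
n=15: only reaches 5(W), 10(W), 12(W), 14(W), all W → L
n=16: reaches L-position 15 → W
n=17: only reaches 16(W), which is W → L
Every move from 17 reaches a W position, so the mover loses.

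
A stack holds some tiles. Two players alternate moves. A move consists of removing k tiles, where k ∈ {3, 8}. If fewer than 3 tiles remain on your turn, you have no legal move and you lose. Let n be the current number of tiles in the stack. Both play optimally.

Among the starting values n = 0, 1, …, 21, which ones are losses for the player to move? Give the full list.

0, 1, 2, 6, 7, 11, 12, 13, 17, 18

Compute win/loss labels from the base case upward. A position with no move is L. Any other position is W if it can reach an L in one move, else L.
n=0: no move → L
n=1: no move → L
n=2: no move → L
n=3: W (go to 0, an L position)
n=4: W (go to 1, an L position)
n=5: W (go to 2, an L position)
n=6: L (sole option 3(W) is W)
n=7: L (sole option 4(W) is W)
n=8: W (go to 0, an L position)
n=9: W (go to 6, an L position)
n=10: W (go to 7, an L position)
n=11: L (options 8(W), 3(W) are all W)
n=12: L (options 9(W), 4(W) are all W)
n=13: L (options 10(W), 5(W) are all W)
n=14: W (go to 11, an L position)
n=15: W (go to 12, an L position)
n=16: W (go to 13, an L position)
n=17: L (options 14(W), 9(W) are all W)
n=18: L (options 15(W), 10(W) are all W)
n=19: W (go to 11, an L position)
n=20: W (go to 17, an L position)
n=21: W (go to 18, an L position)
The losing starting values of n are exactly the entries labelled L in this table (10 of them).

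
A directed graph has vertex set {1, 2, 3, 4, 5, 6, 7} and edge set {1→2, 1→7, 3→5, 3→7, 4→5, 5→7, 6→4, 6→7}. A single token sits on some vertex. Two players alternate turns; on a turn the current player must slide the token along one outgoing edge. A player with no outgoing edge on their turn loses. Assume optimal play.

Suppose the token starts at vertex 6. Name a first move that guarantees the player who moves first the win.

Move to 4.

Build the W/L table. Terminal = L. A non-terminal position is W if it has a move to some L; otherwise it is L.
Every edge goes from a vertex to one that appears earlier in the order 2, 7, 5, 4, 6, 3, 1, so processing vertices in that order labels each vertex after all of its successors.
2: no outgoing edge → L
7: no outgoing edge → L
5: can move to 7, which is L ⇒ W
4: the only move is to 5(W), a W ⇒ L
6: can move to 4, which is L ⇒ W
3: can move to 7, which is L ⇒ W
1: can move to 7, which is L ⇒ W
From 6, the L positions reachable in one move are: 4, 7. Any move reaching one of these is winning.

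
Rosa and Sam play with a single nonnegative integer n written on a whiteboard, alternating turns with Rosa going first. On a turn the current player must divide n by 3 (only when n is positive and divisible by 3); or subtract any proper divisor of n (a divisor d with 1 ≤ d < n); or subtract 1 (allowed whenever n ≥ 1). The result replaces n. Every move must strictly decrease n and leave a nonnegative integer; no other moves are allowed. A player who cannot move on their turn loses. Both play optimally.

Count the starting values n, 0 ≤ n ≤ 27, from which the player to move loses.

Work bottom-up. With no move the player to move loses. Otherwise the position is W if at least one move leads to an L position for the opponent, and L if every move leads to a W.
n=0: no move → L
n=1: reaches L-position 0 → W
n=2: only reaches 1(W), which is W → L
n=3: reaches L-position 2 → W
n=4: reaches L-position 2 → W
n=5: only reaches 4(W), which is W → L
n=6: reaches L-position 2 → W
n=7: only reaches 6(W), which is W → L
n=8: reaches L-position 7 → W
n=9: only reaches 3(W), 6(W), 8(W), all W → L
n=10: reaches L-position 5 → W
n=11: only reaches 10(W), which is W → L
n=12: reaches L-position 9 → W
n=13: only reaches 12(W), which is W → L
n=14: reaches L-position 7 → W
n=15: reaches L-position 5 → W
n=16: only reaches 8(W), 12(W), 14(W), 15(W), all W → L
n=17: reaches L-position 16 → W
n=18: reaches L-position 9 → W
n=19: only reaches 18(W), which is W → L
n=20: reaches L-position 16 → W
n=21: reaches L-position 7 → W
n=22: reaches L-position 11 → W
n=23: only reaches 22(W), which is W → L
n=24: reaches L-position 16 → W
n=25: only reaches 20(W), 24(W), all W → L
n=26: reaches L-position 13 → W
n=27: reaches L-position 9 → W
L entries with 0 ≤ n ≤ 27: n = 0, 2, 5, 7, 9, 11, 13, 16, 19, 23, 25; that makes 11.

11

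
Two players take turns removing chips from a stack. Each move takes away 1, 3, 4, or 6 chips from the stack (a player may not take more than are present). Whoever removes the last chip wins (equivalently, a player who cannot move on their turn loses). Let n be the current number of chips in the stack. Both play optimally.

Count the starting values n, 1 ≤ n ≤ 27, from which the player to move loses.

Work bottom-up. With no move the player to move loses. Otherwise the position is W if at least one move leads to an L position for the opponent, and L if every move leads to a W.
n=0: no move → L
n=1: W (go to 0, an L position)
n=2: L (sole option 1(W) is W)
n=3: W (go to 2, an L position)
n=4: W (go to 0, an L position)
n=5: W (go to 2, an L position)
n=6: W (go to 2, an L position)
n=7: L (options 6(W), 4(W), 3(W), 1(W) are all W)
n=8: W (go to 7, an L position)
n=9: L (options 8(W), 6(W), 5(W), 3(W) are all W)
n=10: W (go to 9, an L position)
n=11: W (go to 7, an L position)
n=12: W (go to 9, an L position)
n=13: W (go to 9, an L position)
n=14: L (options 13(W), 11(W), 10(W), 8(W) are all W)
n=15: W (go to 14, an L position)
n=16: L (options 15(W), 13(W), 12(W), 10(W) are all W)
n=17: W (go to 16, an L position)
n=18: W (go to 14, an L position)
n=19: W (go to 16, an L position)
n=20: W (go to 16, an L position)
n=21: L (options 20(W), 18(W), 17(W), 15(W) are all W)
n=22: W (go to 21, an L position)
n=23: L (options 22(W), 20(W), 19(W), 17(W) are all W)
n=24: W (go to 23, an L position)
n=25: W (go to 21, an L position)
n=26: W (go to 23, an L position)
n=27: W (go to 23, an L position)
L entries with 1 ≤ n ≤ 27 (n=0 is outside the asked range and is not counted): n = 2, 7, 9, 14, 16, 21, 23; that makes 7.

7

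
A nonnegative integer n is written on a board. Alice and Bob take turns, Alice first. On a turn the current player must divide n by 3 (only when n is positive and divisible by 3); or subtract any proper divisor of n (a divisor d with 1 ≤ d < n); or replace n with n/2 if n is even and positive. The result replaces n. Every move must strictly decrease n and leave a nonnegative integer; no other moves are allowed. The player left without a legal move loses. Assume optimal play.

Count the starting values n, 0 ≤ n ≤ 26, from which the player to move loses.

12

Label each position W (a win for the player to move) or L (a loss). A position with no legal move is L; any other position is W exactly when some move reaches an L, and L when every move reaches a W.
n=0: no move → L
n=1: no move → L
n=2: →1(L), so W
n=3: →1(L), so W
n=4: →2(W), 3(W) — all W, so L
n=5: →4(L), so W
n=6: →4(L), so W
n=7: →6(W) only, which is W, so L
n=8: →4(L), so W
n=9: →3(W), 6(W), 8(W) — all W, so L
n=10: →9(L), so W
n=11: →10(W) only, which is W, so L
n=12: →4(L), so W
n=13: →12(W) only, which is W, so L
n=14: →7(L), so W
n=15: →5(W), 10(W), 12(W), 14(W) — all W, so L
n=16: →15(L), so W
n=17: →16(W) only, which is W, so L
n=18: →9(L), so W
n=19: →18(W) only, which is W, so L
n=20: →15(L), so W
n=21: →7(L), so W
n=22: →11(L), so W
n=23: →22(W) only, which is W, so L
n=24: →23(L), so W
n=25: →20(W), 24(W) — all W, so L
n=26: →13(L), so W
L entries with 0 ≤ n ≤ 26: n = 0, 1, 4, 7, 9, 11, 13, 15, 17, 19, 23, 25; that makes 12.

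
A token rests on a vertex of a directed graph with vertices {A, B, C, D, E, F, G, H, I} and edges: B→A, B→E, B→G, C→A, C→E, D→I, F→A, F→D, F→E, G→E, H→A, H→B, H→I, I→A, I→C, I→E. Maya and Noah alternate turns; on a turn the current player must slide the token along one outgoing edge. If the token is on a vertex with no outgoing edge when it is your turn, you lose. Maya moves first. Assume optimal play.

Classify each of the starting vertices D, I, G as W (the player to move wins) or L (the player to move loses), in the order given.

Compute win/loss labels from the base case upward. A position with no move is L. Any other position is W if it can reach an L in one move, else L.
Every edge goes from a vertex to one that appears earlier in the order A, E, G, B, C, I, D, F, H, so processing vertices in that order labels each vertex after all of its successors.
A: no outgoing edge → L
E: no outgoing edge → L
G: →E(L), so W
B: →E(L), so W
C: →E(L), so W
I: →E(L), so W
D: →I(W) only, which is W, so L
F: →D(L), so W
H: →A(L), so W

D: L, I: W, G: W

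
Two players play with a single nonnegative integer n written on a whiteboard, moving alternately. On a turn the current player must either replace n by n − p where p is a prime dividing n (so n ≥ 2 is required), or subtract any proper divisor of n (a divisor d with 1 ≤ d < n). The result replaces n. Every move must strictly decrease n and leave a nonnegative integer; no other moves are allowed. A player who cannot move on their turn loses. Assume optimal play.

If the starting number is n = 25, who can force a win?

Build the W/L table. Terminal = L. A non-terminal position is W if it has a move to some L; otherwise it is L.
n=0: no move → L
n=1: no move → L
n=2: W (go to 0, an L position)
n=3: W (go to 0, an L position)
n=4: L (options 2(W), 3(W) are all W)
n=5: W (go to 0, an L position)
n=6: W (go to 4, an L position)
n=7: W (go to 0, an L position)
n=8: W (go to 4, an L position)
n=9: L (options 6(W), 8(W) are all W)
n=10: W (go to 9, an L position)
n=11: W (go to 0, an L position)
n=12: W (go to 9, an L position)
n=13: W (go to 0, an L position)
n=14: L (options 7(W), 12(W), 13(W) are all W)
n=15: W (go to 14, an L position)
n=16: W (go to 14, an L position)
n=17: W (go to 0, an L position)
n=18: W (go to 9, an L position)
n=19: W (go to 0, an L position)
n=20: L (options 10(W), 15(W), 16(W), 18(W), 19(W) are all W)
n=21: W (go to 14, an L position)
n=22: W (go to 20, an L position)
n=23: W (go to 0, an L position)
n=24: W (go to 20, an L position)
n=25: W (go to 20, an L position)
From 25 the player to move can move to 20, reaching an L position.

The first player wins.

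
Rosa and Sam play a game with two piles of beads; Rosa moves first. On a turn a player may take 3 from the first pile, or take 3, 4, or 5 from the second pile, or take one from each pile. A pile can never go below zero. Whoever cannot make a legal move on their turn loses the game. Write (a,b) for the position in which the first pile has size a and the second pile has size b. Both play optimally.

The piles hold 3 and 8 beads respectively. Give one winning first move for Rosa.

Build the W/L table. Terminal = L. A non-terminal position is W if it has a move to some L; otherwise it is L.
No move ever increases a pile, so every position that can arise here has a ≤ 3 and b ≤ 8; it is enough to label the cells with 0 ≤ a ≤ 3 and 0 ≤ b ≤ 8.
Every move lowers a or b (never raises either), so fill the grid row by row in increasing a, and left to right within a row: each cell's successors are then already labelled.
      b=0  b=1  b=2  b=3  b=4  b=5  b=6  b=7  b=8
a=0:    L    L    L    W    W    W    W    W    L
a=1:    L    W    W    W    W    W    L    L    L
a=2:    L    W    L    W    W    W    W    W    W
a=3:    W    W    W    W    L    L    L    W    W
Cells with no legal move (terminal, hence L): (0,0), (0,1), (0,2), (1,0), (2,0).
The remaining L cells, each justified by listing all of its moves:
(0,8): only reaches (0,5)(W), (0,4)(W), (0,3)(W), all W → L
(1,6): only reaches (1,3)(W), (1,2)(W), (1,1)(W), (0,5)(W), all W → L
(1,7): only reaches (1,4)(W), (1,3)(W), (1,2)(W), (0,6)(W), all W → L
(1,8): only reaches (1,5)(W), (1,4)(W), (1,3)(W), (0,7)(W), all W → L
(2,2): only reaches (1,1)(W), which is W → L
(3,4): only reaches (0,4)(W), (3,1)(W), (3,0)(W), (2,3)(W), all W → L
(3,5): only reaches (0,5)(W), (3,2)(W), (3,1)(W), (3,0)(W), (2,4)(W), all W → L
(3,6): only reaches (0,6)(W), (3,3)(W), (3,2)(W), (3,1)(W), (2,5)(W), all W → L
Every other cell has at least one move into one of the L cells above, so it is W.
From (3,8), the L positions reachable in one move are: (0,8), (3,5), (3,4). Any move reaching one of these is winning.

Move to (0,8).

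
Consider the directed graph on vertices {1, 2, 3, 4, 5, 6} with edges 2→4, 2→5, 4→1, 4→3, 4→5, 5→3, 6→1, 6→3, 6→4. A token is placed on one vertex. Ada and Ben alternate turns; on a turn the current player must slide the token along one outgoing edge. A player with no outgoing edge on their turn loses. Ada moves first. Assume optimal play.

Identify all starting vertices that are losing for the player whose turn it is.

1, 2, 3

Use the standard recursion: the mover loses at a terminal position; elsewhere, the mover wins exactly when some move hands the opponent an L position.
Every edge goes from a vertex to one that appears earlier in the order 3, 1, 5, 4, 6, 2, so processing vertices in that order labels each vertex after all of its successors.
3: no outgoing edge → L
1: no outgoing edge → L
5: W (go to 3, an L position)
4: W (go to 1, an L position)
6: W (go to 1, an L position)
2: L (options 4(W), 5(W) are all W)
The losing starting vertices are exactly the entries labelled L in this table (3 of them).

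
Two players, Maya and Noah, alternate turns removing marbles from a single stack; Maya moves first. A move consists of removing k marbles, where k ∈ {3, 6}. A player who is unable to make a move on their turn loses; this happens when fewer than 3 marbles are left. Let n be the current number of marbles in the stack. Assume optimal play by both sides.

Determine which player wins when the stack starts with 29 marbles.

Noah wins.

Use the standard recursion: the mover loses at a terminal position; elsewhere, the mover wins exactly when some move hands the opponent an L position.
n=0: no move → L
n=1: no move → L
n=2: no move → L
n=3: can move to 0, which is L ⇒ W
n=4: can move to 1, which is L ⇒ W
n=5: can move to 2, which is L ⇒ W
n=6: can move to 0, which is L ⇒ W
n=7: can move to 1, which is L ⇒ W
n=8: can move to 2, which is L ⇒ W
n=9: moves to 6(W), 3(W); every one is W ⇒ L
n=10: moves to 7(W), 4(W); every one is W ⇒ L
n=11: moves to 8(W), 5(W); every one is W ⇒ L
n=12: can move to 9, which is L ⇒ W
n=13: can move to 10, which is L ⇒ W
n=14: can move to 11, which is L ⇒ W
n=15: can move to 9, which is L ⇒ W
n=16: can move to 10, which is L ⇒ W
n=17: can move to 11, which is L ⇒ W
n=18: moves to 15(W), 12(W); every one is W ⇒ L
n=19: moves to 16(W), 13(W); every one is W ⇒ L
n=20: moves to 17(W), 14(W); every one is W ⇒ L
n=21: can move to 18, which is L ⇒ W
n=22: can move to 19, which is L ⇒ W
n=23: can move to 20, which is L ⇒ W
n=24: can move to 18, which is L ⇒ W
n=25: can move to 19, which is L ⇒ W
n=26: can move to 20, which is L ⇒ W
n=27: moves to 24(W), 21(W); every one is W ⇒ L
n=28: moves to 25(W), 22(W); every one is W ⇒ L
n=29: moves to 26(W), 23(W); every one is W ⇒ L
Every move from 29 reaches a W position, so the mover loses.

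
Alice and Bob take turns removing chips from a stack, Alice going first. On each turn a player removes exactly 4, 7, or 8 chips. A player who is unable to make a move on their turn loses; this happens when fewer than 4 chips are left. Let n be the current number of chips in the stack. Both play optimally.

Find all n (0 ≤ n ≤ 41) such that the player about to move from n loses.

0, 1, 2, 3, 12, 13, 14, 15, 24, 25, 26, 27, 36, 37, 38, 39

Classify positions by backward induction: terminal positions (no move available) are L. From any other position, the mover wins iff some move reaches an L.
n=0: no move → L
n=1: no move → L
n=2: no move → L
n=3: no move → L
n=4: can move to 0, which is L ⇒ W
n=5: can move to 1, which is L ⇒ W
n=6: can move to 2, which is L ⇒ W
n=7: can move to 3, which is L ⇒ W
n=8: can move to 1, which is L ⇒ W
n=9: can move to 2, which is L ⇒ W
n=10: can move to 3, which is L ⇒ W
n=11: can move to 3, which is L ⇒ W
n=12: moves to 8(W), 5(W), 4(W); every one is W ⇒ L
n=13: moves to 9(W), 6(W), 5(W); every one is W ⇒ L
n=14: moves to 10(W), 7(W), 6(W); every one is W ⇒ L
n=15: moves to 11(W), 8(W), 7(W); every one is W ⇒ L
n=16: can move to 12, which is L ⇒ W
n=17: can move to 13, which is L ⇒ W
n=18: can move to 14, which is L ⇒ W
n=19: can move to 15, which is L ⇒ W
n=20: can move to 13, which is L ⇒ W
n=21: can move to 14, which is L ⇒ W
n=22: can move to 15, which is L ⇒ W
n=23: can move to 15, which is L ⇒ W
n=24: moves to 20(W), 17(W), 16(W); every one is W ⇒ L
n=25: moves to 21(W), 18(W), 17(W); every one is W ⇒ L
n=26: moves to 22(W), 19(W), 18(W); every one is W ⇒ L
n=27: moves to 23(W), 20(W), 19(W); every one is W ⇒ L
n=28: can move to 24, which is L ⇒ W
n=29: can move to 25, which is L ⇒ W
n=30: can move to 26, which is L ⇒ W
n=31: can move to 27, which is L ⇒ W
n=32: can move to 25, which is L ⇒ W
n=33: can move to 26, which is L ⇒ W
n=34: can move to 27, which is L ⇒ W
n=35: can move to 27, which is L ⇒ W
n=36: moves to 32(W), 29(W), 28(W); every one is W ⇒ L
n=37: moves to 33(W), 30(W), 29(W); every one is W ⇒ L
n=38: moves to 34(W), 31(W), 30(W); every one is W ⇒ L
n=39: moves to 35(W), 32(W), 31(W); every one is W ⇒ L
n=40: can move to 36, which is L ⇒ W
n=41: can move to 37, which is L ⇒ W
The losing starting values of n are exactly the entries labelled L in this table (16 of them).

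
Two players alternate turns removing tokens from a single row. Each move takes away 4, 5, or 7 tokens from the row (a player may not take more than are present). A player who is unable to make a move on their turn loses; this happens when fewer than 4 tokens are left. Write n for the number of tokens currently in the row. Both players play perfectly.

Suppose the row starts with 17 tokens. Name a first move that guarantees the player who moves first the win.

Remove 4, leaving 13.

Label each position W (a win for the player to move) or L (a loss). A position with no legal move is L; any other position is W exactly when some move reaches an L, and L when every move reaches a W.
n=0: no move → L
n=1: no move → L
n=2: no move → L
n=3: no move → L
n=4: can move to 0, which is L ⇒ W
n=5: can move to 1, which is L ⇒ W
n=6: can move to 2, which is L ⇒ W
n=7: can move to 3, which is L ⇒ W
n=8: can move to 3, which is L ⇒ W
n=9: can move to 2, which is L ⇒ W
n=10: can move to 3, which is L ⇒ W
n=11: moves to 7(W), 6(W), 4(W); every one is W ⇒ L
n=12: moves to 8(W), 7(W), 5(W); every one is W ⇒ L
n=13: moves to 9(W), 8(W), 6(W); every one is W ⇒ L
n=14: moves to 10(W), 9(W), 7(W); every one is W ⇒ L
n=15: can move to 11, which is L ⇒ W
n=16: can move to 12, which is L ⇒ W
n=17: can move to 13, which is L ⇒ W
From 17, the L positions reachable in one move are: 13, 12. Any move reaching one of these is winning.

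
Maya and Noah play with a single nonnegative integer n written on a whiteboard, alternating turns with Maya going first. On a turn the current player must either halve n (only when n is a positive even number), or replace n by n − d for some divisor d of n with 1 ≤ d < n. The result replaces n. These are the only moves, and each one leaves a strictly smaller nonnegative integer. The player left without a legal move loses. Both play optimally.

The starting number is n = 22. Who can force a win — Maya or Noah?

Positions with no move are L. A position that does have a move is losing for the player to move precisely when every available move leads to a winning position for the opponent. Fill in the labels:
n=0: no move → L
n=1: no move → L
n=2: can move to 1, which is L ⇒ W
n=3: the only move is to 2(W), a W ⇒ L
n=4: can move to 3, which is L ⇒ W
n=5: the only move is to 4(W), a W ⇒ L
n=6: can move to 3, which is L ⇒ W
n=7: the only move is to 6(W), a W ⇒ L
n=8: can move to 7, which is L ⇒ W
n=9: moves to 6(W), 8(W); every one is W ⇒ L
n=10: can move to 5, which is L ⇒ W
n=11: the only move is to 10(W), a W ⇒ L
n=12: can move to 9, which is L ⇒ W
n=13: the only move is to 12(W), a W ⇒ L
n=14: can move to 7, which is L ⇒ W
n=15: moves to 10(W), 12(W), 14(W); every one is W ⇒ L
n=16: can move to 15, which is L ⇒ W
n=17: the only move is to 16(W), a W ⇒ L
n=18: can move to 9, which is L ⇒ W
n=19: the only move is to 18(W), a W ⇒ L
n=20: can move to 15, which is L ⇒ W
n=21: moves to 14(W), 18(W), 20(W); every one is W ⇒ L
n=22: can move to 11, which is L ⇒ W
The starting position 22 is W: Maya should move to 11, handing over an L position.

Maya wins.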